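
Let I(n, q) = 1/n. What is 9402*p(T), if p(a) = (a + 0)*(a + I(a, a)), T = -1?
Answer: 18804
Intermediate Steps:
p(a) = a*(a + 1/a) (p(a) = (a + 0)*(a + 1/a) = a*(a + 1/a))
9402*p(T) = 9402*(1 + (-1)**2) = 9402*(1 + 1) = 9402*2 = 18804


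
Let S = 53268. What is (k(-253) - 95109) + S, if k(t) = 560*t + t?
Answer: -183774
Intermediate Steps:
k(t) = 561*t
(k(-253) - 95109) + S = (561*(-253) - 95109) + 53268 = (-141933 - 95109) + 53268 = -237042 + 53268 = -183774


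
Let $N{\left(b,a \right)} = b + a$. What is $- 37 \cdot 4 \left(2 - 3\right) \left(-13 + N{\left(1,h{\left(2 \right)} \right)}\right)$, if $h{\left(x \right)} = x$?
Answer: $-1480$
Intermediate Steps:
$N{\left(b,a \right)} = a + b$
$- 37 \cdot 4 \left(2 - 3\right) \left(-13 + N{\left(1,h{\left(2 \right)} \right)}\right) = - 37 \cdot 4 \left(2 - 3\right) \left(-13 + \left(2 + 1\right)\right) = - 37 \cdot 4 \left(-1\right) \left(-13 + 3\right) = \left(-37\right) \left(-4\right) \left(-10\right) = 148 \left(-10\right) = -1480$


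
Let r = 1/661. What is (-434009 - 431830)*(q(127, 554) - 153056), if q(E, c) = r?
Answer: 87596944617585/661 ≈ 1.3252e+11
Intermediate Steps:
r = 1/661 ≈ 0.0015129
q(E, c) = 1/661
(-434009 - 431830)*(q(127, 554) - 153056) = (-434009 - 431830)*(1/661 - 153056) = -865839*(-101170015/661) = 87596944617585/661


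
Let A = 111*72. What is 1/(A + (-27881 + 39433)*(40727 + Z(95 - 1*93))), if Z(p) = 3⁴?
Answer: 1/471422008 ≈ 2.1212e-9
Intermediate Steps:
Z(p) = 81
A = 7992
1/(A + (-27881 + 39433)*(40727 + Z(95 - 1*93))) = 1/(7992 + (-27881 + 39433)*(40727 + 81)) = 1/(7992 + 11552*40808) = 1/(7992 + 471414016) = 1/471422008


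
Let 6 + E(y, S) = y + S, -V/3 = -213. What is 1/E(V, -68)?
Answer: 1/565 ≈ 0.0017699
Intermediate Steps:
V = 639 (V = -3*(-213) = 639)
E(y, S) = -6 + S + y (E(y, S) = -6 + (y + S) = -6 + (S + y) = -6 + S + y)
1/E(V, -68) = 1/(-6 - 68 + 639) = 1/565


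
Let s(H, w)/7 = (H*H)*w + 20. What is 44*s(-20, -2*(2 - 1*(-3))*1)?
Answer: -1225840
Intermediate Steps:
s(H, w) = 140 + 7*w*H**2 (s(H, w) = 7*((H*H)*w + 20) = 7*(H**2*w + 20) = 7*(w*H**2 + 20) = 7*(20 + w*H**2) = 140 + 7*w*H**2)
44*s(-20, -2*(2 - 1*(-3))*1) = 44*(140 + 7*(-2*(2 - 1*(-3))*1)*(-20)**2) = 44*(140 + 7*(-2*(2 + 3)*1)*400) = 44*(140 + 7*(-2*5*1)*400) = 44*(140 + 7*(-10*1)*400) = 44*(140 + 7*(-10)*400) = 44*(140 - 28000) = 44*(-27860) = -1225840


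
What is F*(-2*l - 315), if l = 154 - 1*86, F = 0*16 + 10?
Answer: -4510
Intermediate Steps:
F = 10 (F = 0 + 10 = 10)
l = 68 (l = 154 - 86 = 68)
F*(-2*l - 315) = 10*(-2*68 - 315) = 10*(-136 - 315) = 10*(-451) = -4510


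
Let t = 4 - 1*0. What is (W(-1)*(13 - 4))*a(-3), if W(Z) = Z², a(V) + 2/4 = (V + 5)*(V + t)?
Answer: 27/2 ≈ 13.500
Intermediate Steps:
t = 4 (t = 4 + 0 = 4)
a(V) = -½ + (4 + V)*(5 + V) (a(V) = -½ + (V + 5)*(V + 4) = -½ + (5 + V)*(4 + V) = -½ + (4 + V)*(5 + V))
(W(-1)*(13 - 4))*a(-3) = ((-1)²*(13 - 4))*(39/2 + (-3)² + 9*(-3)) = (1*9)*(39/2 + 9 - 27) = 9*(3/2) = 27/2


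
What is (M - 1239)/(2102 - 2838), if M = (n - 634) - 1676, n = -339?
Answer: 243/46 ≈ 5.2826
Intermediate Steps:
M = -2649 (M = (-339 - 634) - 1676 = -973 - 1676 = -2649)
(M - 1239)/(2102 - 2838) = (-2649 - 1239)/(2102 - 2838) = -3888/(-736) = -3888*(-1/736) = 243/46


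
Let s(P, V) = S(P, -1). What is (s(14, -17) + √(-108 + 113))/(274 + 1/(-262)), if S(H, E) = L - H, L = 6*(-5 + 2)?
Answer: -8384/71787 + 262*√5/71787 ≈ -0.10863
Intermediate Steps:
L = -18 (L = 6*(-3) = -18)
S(H, E) = -18 - H
s(P, V) = -18 - P
(s(14, -17) + √(-108 + 113))/(274 + 1/(-262)) = ((-18 - 1*14) + √(-108 + 113))/(274 + 1/(-262)) = ((-18 - 14) + √5)/(274 - 1/262) = (-32 + √5)/(71787/262) = (-32 + √5)*(262/71787) = -8384/71787 + 262*√5/71787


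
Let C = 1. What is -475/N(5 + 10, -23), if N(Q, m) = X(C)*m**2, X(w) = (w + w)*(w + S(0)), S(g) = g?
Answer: -475/1058 ≈ -0.44896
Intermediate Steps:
X(w) = 2*w**2 (X(w) = (w + w)*(w + 0) = (2*w)*w = 2*w**2)
N(Q, m) = 2*m**2 (N(Q, m) = (2*1**2)*m**2 = (2*1)*m**2 = 2*m**2)
-475/N(5 + 10, -23) = -475/(2*(-23)**2) = -475/(2*529) = -475/1058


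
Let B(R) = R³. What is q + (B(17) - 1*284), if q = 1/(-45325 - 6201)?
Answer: 238513853/51526 ≈ 4629.0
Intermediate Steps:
q = -1/51526 (q = 1/(-51526) = -1/51526 ≈ -1.9408e-5)
q + (B(17) - 1*284) = -1/51526 + (17³ - 1*284) = -1/51526 + (4913 - 284) = -1/51526 + 4629 = 238513853/51526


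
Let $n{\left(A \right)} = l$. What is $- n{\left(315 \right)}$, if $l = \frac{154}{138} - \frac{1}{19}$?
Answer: $- \frac{1394}{1311} \approx -1.0633$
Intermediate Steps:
$l = \frac{1394}{1311}$ ($l = 154 \cdot \frac{1}{138} - \frac{1}{19} = \frac{77}{69} - \frac{1}{19} = \frac{1394}{1311} \approx 1.0633$)
$n{\left(A \right)} = \frac{1394}{1311}$
$- n{\left(315 \right)} = \left(-1\right) \frac{1394}{1311} = - \frac{1394}{1311}$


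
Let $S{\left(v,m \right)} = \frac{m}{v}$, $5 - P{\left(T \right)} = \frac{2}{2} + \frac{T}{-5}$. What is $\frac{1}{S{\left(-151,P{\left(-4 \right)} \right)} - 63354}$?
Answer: $- \frac{755}{47832286} \approx -1.5784 \cdot 10^{-5}$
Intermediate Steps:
$P{\left(T \right)} = 4 + \frac{T}{5}$ ($P{\left(T \right)} = 5 - \left(\frac{2}{2} + \frac{T}{-5}\right) = 5 - \left(2 \cdot \frac{1}{2} + T \left(- \frac{1}{5}\right)\right) = 5 - \left(1 - \frac{T}{5}\right) = 5 + \left(-1 + \frac{T}{5}\right) = 4 + \frac{T}{5}$)
$\frac{1}{S{\left(-151,P{\left(-4 \right)} \right)} - 63354} = \frac{1}{\frac{4 + \frac{1}{5} \left(-4\right)}{-151} - 63354} = \frac{1}{\left(4 - \frac{4}{5}\right) \left(- \frac{1}{151}\right) - 63354} = \frac{1}{\frac{16}{5} \left(- \frac{1}{151}\right) - 63354} = \frac{1}{- \frac{16}{755} - 63354} = \frac{1}{- \frac{47832286}{755}} = - \frac{755}{47832286}$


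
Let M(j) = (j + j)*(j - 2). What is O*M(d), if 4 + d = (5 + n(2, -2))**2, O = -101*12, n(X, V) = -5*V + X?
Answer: -195507720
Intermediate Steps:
n(X, V) = X - 5*V
O = -1212
d = 285 (d = -4 + (5 + (2 - 5*(-2)))**2 = -4 + (5 + (2 + 10))**2 = -4 + (5 + 12)**2 = -4 + 17**2 = -4 + 289 = 285)
M(j) = 2*j*(-2 + j) (M(j) = (2*j)*(-2 + j) = 2*j*(-2 + j))
O*M(d) = -2424*285*(-2 + 285) = -2424*285*283 = -1212*161310 = -195507720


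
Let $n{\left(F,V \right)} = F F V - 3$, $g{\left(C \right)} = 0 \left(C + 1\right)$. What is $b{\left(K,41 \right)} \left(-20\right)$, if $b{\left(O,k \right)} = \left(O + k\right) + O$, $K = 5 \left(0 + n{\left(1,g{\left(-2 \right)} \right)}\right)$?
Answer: $-220$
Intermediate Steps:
$g{\left(C \right)} = 0$ ($g{\left(C \right)} = 0 \left(1 + C\right) = 0$)
$n{\left(F,V \right)} = -3 + V F^{2}$ ($n{\left(F,V \right)} = F^{2} V - 3 = V F^{2} - 3 = -3 + V F^{2}$)
$K = -15$ ($K = 5 \left(0 - \left(3 + 0 \cdot 1^{2}\right)\right) = 5 \left(0 + \left(-3 + 0 \cdot 1\right)\right) = 5 \left(0 + \left(-3 + 0\right)\right) = 5 \left(0 - 3\right) = 5 \left(-3\right) = -15$)
$b{\left(O,k \right)} = k + 2 O$
$b{\left(K,41 \right)} \left(-20\right) = \left(41 + 2 \left(-15\right)\right) \left(-20\right) = \left(41 - 30\right) \left(-20\right) = 11 \left(-20\right) = -220$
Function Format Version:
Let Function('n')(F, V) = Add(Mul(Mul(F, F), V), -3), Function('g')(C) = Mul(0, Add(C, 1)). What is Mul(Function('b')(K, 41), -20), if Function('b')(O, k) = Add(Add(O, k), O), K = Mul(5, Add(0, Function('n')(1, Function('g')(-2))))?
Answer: -220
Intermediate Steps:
Function('g')(C) = 0 (Function('g')(C) = Mul(0, Add(1, C)) = 0)
Function('n')(F, V) = Add(-3, Mul(V, Pow(F, 2))) (Function('n')(F, V) = Add(Mul(Pow(F, 2), V), -3) = Add(Mul(V, Pow(F, 2)), -3) = Add(-3, Mul(V, Pow(F, 2))))
K = -15 (K = Mul(5, Add(0, Add(-3, Mul(0, Pow(1, 2))))) = Mul(5, Add(0, Add(-3, Mul(0, 1)))) = Mul(5, Add(0, Add(-3, 0))) = Mul(5, Add(0, -3)) = Mul(5, -3) = -15)
Function('b')(O, k) = Add(k, Mul(2, O))
Mul(Function('b')(K, 41), -20) = Mul(Add(41, Mul(2, -15)), -20) = Mul(Add(41, -30), -20) = Mul(11, -20) = -220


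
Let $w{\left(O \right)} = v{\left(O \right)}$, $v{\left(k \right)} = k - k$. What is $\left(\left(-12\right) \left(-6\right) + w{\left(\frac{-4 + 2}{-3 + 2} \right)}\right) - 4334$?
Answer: $-4262$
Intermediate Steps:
$v{\left(k \right)} = 0$
$w{\left(O \right)} = 0$
$\left(\left(-12\right) \left(-6\right) + w{\left(\frac{-4 + 2}{-3 + 2} \right)}\right) - 4334 = \left(\left(-12\right) \left(-6\right) + 0\right) - 4334 = \left(72 + 0\right) - 4334 = 72 - 4334 = -4262$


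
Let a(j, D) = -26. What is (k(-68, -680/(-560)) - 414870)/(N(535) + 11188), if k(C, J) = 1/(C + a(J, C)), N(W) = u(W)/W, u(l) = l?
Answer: -38997781/1051766 ≈ -37.078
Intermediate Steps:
N(W) = 1 (N(W) = W/W = 1)
k(C, J) = 1/(-26 + C) (k(C, J) = 1/(C - 26) = 1/(-26 + C))
(k(-68, -680/(-560)) - 414870)/(N(535) + 11188) = (1/(-26 - 68) - 414870)/(1 + 11188) = (1/(-94) - 414870)/11189 = (-1/94 - 414870)*(1/11189) = -38997781/94*1/11189 = -38997781/1051766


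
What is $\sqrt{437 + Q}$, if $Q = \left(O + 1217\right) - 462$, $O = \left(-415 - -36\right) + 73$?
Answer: $\sqrt{886} \approx 29.766$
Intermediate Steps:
$O = -306$ ($O = \left(-415 + 36\right) + 73 = -379 + 73 = -306$)
$Q = 449$ ($Q = \left(-306 + 1217\right) - 462 = 911 - 462 = 449$)
$\sqrt{437 + Q} = \sqrt{437 + 449} = \sqrt{886}$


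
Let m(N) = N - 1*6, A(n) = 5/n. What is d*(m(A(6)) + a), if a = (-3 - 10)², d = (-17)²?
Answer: 284087/6 ≈ 47348.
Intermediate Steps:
m(N) = -6 + N (m(N) = N - 6 = -6 + N)
d = 289
a = 169 (a = (-13)² = 169)
d*(m(A(6)) + a) = 289*((-6 + 5/6) + 169) = 289*((-6 + 5*(⅙)) + 169) = 289*((-6 + ⅚) + 169) = 289*(-31/6 + 169) = 289*(983/6) = 284087/6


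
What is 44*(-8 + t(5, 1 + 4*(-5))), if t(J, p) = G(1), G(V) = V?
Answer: -308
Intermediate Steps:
t(J, p) = 1
44*(-8 + t(5, 1 + 4*(-5))) = 44*(-8 + 1) = 44*(-7) = -308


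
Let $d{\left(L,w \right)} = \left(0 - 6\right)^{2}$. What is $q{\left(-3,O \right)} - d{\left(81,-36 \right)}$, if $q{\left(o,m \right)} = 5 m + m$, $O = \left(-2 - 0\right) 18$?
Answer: $-252$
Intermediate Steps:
$O = -36$ ($O = \left(-2 + 0\right) 18 = \left(-2\right) 18 = -36$)
$q{\left(o,m \right)} = 6 m$
$d{\left(L,w \right)} = 36$ ($d{\left(L,w \right)} = \left(-6\right)^{2} = 36$)
$q{\left(-3,O \right)} - d{\left(81,-36 \right)} = 6 \left(-36\right) - 36 = -216 - 36 = -252$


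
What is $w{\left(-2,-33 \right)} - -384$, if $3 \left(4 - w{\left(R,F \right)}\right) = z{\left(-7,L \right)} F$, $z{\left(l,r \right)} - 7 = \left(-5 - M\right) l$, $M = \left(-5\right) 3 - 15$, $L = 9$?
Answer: $-1460$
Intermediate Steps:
$M = -30$ ($M = -15 - 15 = -30$)
$z{\left(l,r \right)} = 7 + 25 l$ ($z{\left(l,r \right)} = 7 + \left(-5 - -30\right) l = 7 + \left(-5 + 30\right) l = 7 + 25 l$)
$w{\left(R,F \right)} = 4 + 56 F$ ($w{\left(R,F \right)} = 4 - \frac{\left(7 + 25 \left(-7\right)\right) F}{3} = 4 - \frac{\left(7 - 175\right) F}{3} = 4 - \frac{\left(-168\right) F}{3} = 4 + 56 F$)
$w{\left(-2,-33 \right)} - -384 = \left(4 + 56 \left(-33\right)\right) - -384 = \left(4 - 1848\right) + 384 = -1844 + 384 = -1460$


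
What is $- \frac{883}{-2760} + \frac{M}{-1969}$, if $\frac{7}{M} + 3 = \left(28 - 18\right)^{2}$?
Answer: $\frac{168627499}{527140680} \approx 0.31989$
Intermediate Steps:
$M = \frac{7}{97}$ ($M = \frac{7}{-3 + \left(28 - 18\right)^{2}} = \frac{7}{-3 + 10^{2}} = \frac{7}{-3 + 100} = \frac{7}{97} \approx 0.072165$)
$- \frac{883}{-2760} + \frac{M}{-1969} = - \frac{883}{-2760} + \frac{7}{97 \left(-1969\right)} = \left(-883\right) \left(- \frac{1}{2760}\right) + \frac{7}{97} \left(- \frac{1}{1969}\right) = \frac{883}{2760} - \frac{7}{190993} = \frac{168627499}{527140680}$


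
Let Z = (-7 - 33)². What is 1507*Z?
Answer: 2411200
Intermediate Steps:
Z = 1600 (Z = (-40)² = 1600)
1507*Z = 1507*1600 = 2411200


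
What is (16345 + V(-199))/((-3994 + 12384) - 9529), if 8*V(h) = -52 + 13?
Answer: -130721/9112 ≈ -14.346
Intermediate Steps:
V(h) = -39/8 (V(h) = (-52 + 13)/8 = (⅛)*(-39) = -39/8)
(16345 + V(-199))/((-3994 + 12384) - 9529) = (16345 - 39/8)/((-3994 + 12384) - 9529) = 130721/(8*(8390 - 9529)) = (130721/8)/(-1139) = (130721/8)*(-1/1139) = -130721/9112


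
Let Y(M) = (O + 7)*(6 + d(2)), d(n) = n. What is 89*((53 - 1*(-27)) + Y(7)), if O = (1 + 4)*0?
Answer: 12104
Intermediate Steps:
O = 0 (O = 5*0 = 0)
Y(M) = 56 (Y(M) = (0 + 7)*(6 + 2) = 7*8 = 56)
89*((53 - 1*(-27)) + Y(7)) = 89*((53 - 1*(-27)) + 56) = 89*((53 + 27) + 56) = 89*(80 + 56) = 89*136 = 12104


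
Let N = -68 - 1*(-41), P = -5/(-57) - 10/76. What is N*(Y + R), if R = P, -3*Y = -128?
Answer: -43731/38 ≈ -1150.8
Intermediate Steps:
P = -5/114 (P = -5*(-1/57) - 10*1/76 = 5/57 - 5/38 = -5/114 ≈ -0.043860)
N = -27 (N = -68 + 41 = -27)
Y = 128/3 (Y = -⅓*(-128) = 128/3 ≈ 42.667)
R = -5/114 ≈ -0.043860
N*(Y + R) = -27*(128/3 - 5/114) = -27*4859/114 = -43731/38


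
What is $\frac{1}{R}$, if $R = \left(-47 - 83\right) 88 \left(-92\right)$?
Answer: $\frac{1}{1052480} \approx 9.5014 \cdot 10^{-7}$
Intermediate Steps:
$R = 1052480$ ($R = \left(-130\right) 88 \left(-92\right) = \left(-11440\right) \left(-92\right) = 1052480$)
$\frac{1}{R} = \frac{1}{1052480}$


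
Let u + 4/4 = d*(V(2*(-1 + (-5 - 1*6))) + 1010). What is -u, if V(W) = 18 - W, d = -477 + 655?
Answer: -187255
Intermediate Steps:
d = 178
u = 187255 (u = -1 + 178*((18 - 2*(-1 + (-5 - 1*6))) + 1010) = -1 + 178*((18 - 2*(-1 + (-5 - 6))) + 1010) = -1 + 178*((18 - 2*(-1 - 11)) + 1010) = -1 + 178*((18 - 2*(-12)) + 1010) = -1 + 178*((18 - 1*(-24)) + 1010) = -1 + 178*((18 + 24) + 1010) = -1 + 178*(42 + 1010) = -1 + 178*1052 = -1 + 187256 = 187255)
-u = -1*187255 = -187255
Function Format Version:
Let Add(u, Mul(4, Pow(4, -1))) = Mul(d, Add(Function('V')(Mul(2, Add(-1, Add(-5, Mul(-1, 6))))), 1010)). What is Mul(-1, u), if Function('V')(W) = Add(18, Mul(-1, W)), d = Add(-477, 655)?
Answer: -187255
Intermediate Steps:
d = 178
u = 187255 (u = Add(-1, Mul(178, Add(Add(18, Mul(-1, Mul(2, Add(-1, Add(-5, Mul(-1, 6)))))), 1010))) = Add(-1, Mul(178, Add(Add(18, Mul(-1, Mul(2, Add(-1, Add(-5, -6))))), 1010))) = Add(-1, Mul(178, Add(Add(18, Mul(-1, Mul(2, Add(-1, -11)))), 1010))) = Add(-1, Mul(178, Add(Add(18, Mul(-1, Mul(2, -12))), 1010))) = Add(-1, Mul(178, Add(Add(18, Mul(-1, -24)), 1010))) = Add(-1, Mul(178, Add(Add(18, 24), 1010))) = Add(-1, Mul(178, Add(42, 1010))) = Add(-1, Mul(178, 1052)) = Add(-1, 187256) = 187255)
Mul(-1, u) = Mul(-1, 187255) = -187255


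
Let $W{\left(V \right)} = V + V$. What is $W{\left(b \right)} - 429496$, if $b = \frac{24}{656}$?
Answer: $- \frac{17609333}{41} \approx -4.295 \cdot 10^{5}$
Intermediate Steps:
$b = \frac{3}{82}$ ($b = 24 \cdot \frac{1}{656} = \frac{3}{82} \approx 0.036585$)
$W{\left(V \right)} = 2 V$
$W{\left(b \right)} - 429496 = 2 \cdot \frac{3}{82} - 429496 = \frac{3}{41} - 429496 = - \frac{17609333}{41}$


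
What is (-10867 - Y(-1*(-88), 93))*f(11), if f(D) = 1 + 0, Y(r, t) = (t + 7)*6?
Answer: -11467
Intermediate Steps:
Y(r, t) = 42 + 6*t (Y(r, t) = (7 + t)*6 = 42 + 6*t)
f(D) = 1
(-10867 - Y(-1*(-88), 93))*f(11) = (-10867 - (42 + 6*93))*1 = (-10867 - (42 + 558))*1 = (-10867 - 1*600)*1 = (-10867 - 600)*1 = -11467*1 = -11467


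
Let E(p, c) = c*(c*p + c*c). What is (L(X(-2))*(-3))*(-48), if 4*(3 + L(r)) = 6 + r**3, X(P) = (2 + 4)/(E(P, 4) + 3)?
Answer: -9253224/42875 ≈ -215.82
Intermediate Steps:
E(p, c) = c*(c**2 + c*p) (E(p, c) = c*(c*p + c**2) = c*(c**2 + c*p))
X(P) = 6/(67 + 16*P) (X(P) = (2 + 4)/(4**2*(4 + P) + 3) = 6/(16*(4 + P) + 3) = 6/((64 + 16*P) + 3) = 6/(67 + 16*P))
L(r) = -3/2 + r**3/4 (L(r) = -3 + (6 + r**3)/4 = -3 + (3/2 + r**3/4) = -3/2 + r**3/4)
(L(X(-2))*(-3))*(-48) = ((-3/2 + (6/(67 + 16*(-2)))**3/4)*(-3))*(-48) = ((-3/2 + (6/(67 - 32))**3/4)*(-3))*(-48) = ((-3/2 + (6/35)**3/4)*(-3))*(-48) = ((-3/2 + (1/4)*(216/42875))*(-3))*(-48) = ((-3/2 + 54/42875)*(-3))*(-48) = -128517/85750*(-3)*(-48) = (385551/85750)*(-48) = -9253224/42875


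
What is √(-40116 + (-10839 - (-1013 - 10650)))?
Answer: 2*I*√9823 ≈ 198.22*I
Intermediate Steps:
√(-40116 + (-10839 - (-1013 - 10650))) = √(-40116 + (-10839 - 1*(-11663))) = √(-40116 + (-10839 + 11663)) = √(-40116 + 824) = √(-39292) = 2*I*√9823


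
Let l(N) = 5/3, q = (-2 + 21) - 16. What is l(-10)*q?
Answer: 5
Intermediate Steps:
q = 3 (q = 19 - 16 = 3)
l(N) = 5/3 (l(N) = 5*(⅓) = 5/3)
l(-10)*q = (5/3)*3 = 5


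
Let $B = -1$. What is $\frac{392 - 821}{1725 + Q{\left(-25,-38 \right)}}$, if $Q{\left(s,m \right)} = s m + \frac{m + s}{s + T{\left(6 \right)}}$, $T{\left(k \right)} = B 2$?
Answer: $- \frac{1287}{8032} \approx -0.16023$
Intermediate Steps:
$T{\left(k \right)} = -2$ ($T{\left(k \right)} = \left(-1\right) 2 = -2$)
$Q{\left(s,m \right)} = m s + \frac{m + s}{-2 + s}$ ($Q{\left(s,m \right)} = s m + \frac{m + s}{s - 2} = m s + \frac{m + s}{-2 + s}$)
$\frac{392 - 821}{1725 + Q{\left(-25,-38 \right)}} = \frac{392 - 821}{1725 + \frac{-38 - 25 - 38 \left(-25\right)^{2} - \left(-76\right) \left(-25\right)}{-2 - 25}} = - \frac{429}{1725 + \frac{-38 - 25 - 23750 - 1900}{-27}} = - \frac{429}{1725 - \frac{-38 - 25 - 23750 - 1900}{27}} = - \frac{429}{1725 - - \frac{2857}{3}} = - \frac{429}{1725 + \frac{2857}{3}} = - \frac{429}{\frac{8032}{3}} = \left(-429\right) \frac{3}{8032} = - \frac{1287}{8032}$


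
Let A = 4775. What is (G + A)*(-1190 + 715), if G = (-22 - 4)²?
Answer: -2589225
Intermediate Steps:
G = 676 (G = (-26)² = 676)
(G + A)*(-1190 + 715) = (676 + 4775)*(-1190 + 715) = 5451*(-475) = -2589225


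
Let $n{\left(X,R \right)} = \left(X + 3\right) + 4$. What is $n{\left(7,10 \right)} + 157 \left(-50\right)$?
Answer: $-7836$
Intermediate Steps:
$n{\left(X,R \right)} = 7 + X$ ($n{\left(X,R \right)} = \left(3 + X\right) + 4 = 7 + X$)
$n{\left(7,10 \right)} + 157 \left(-50\right) = \left(7 + 7\right) + 157 \left(-50\right) = 14 - 7850 = -7836$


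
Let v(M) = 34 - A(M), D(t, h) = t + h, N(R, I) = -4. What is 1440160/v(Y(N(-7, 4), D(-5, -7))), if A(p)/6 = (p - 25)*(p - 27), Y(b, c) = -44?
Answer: -18002/367 ≈ -49.052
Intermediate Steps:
D(t, h) = h + t
A(p) = 6*(-27 + p)*(-25 + p) (A(p) = 6*((p - 25)*(p - 27)) = 6*((-25 + p)*(-27 + p)) = 6*((-27 + p)*(-25 + p)) = 6*(-27 + p)*(-25 + p))
v(M) = -4016 - 6*M² + 312*M (v(M) = 34 - (4050 - 312*M + 6*M²) = 34 + (-4050 - 6*M² + 312*M) = -4016 - 6*M² + 312*M)
1440160/v(Y(N(-7, 4), D(-5, -7))) = 1440160/(-4016 - 6*(-44)² + 312*(-44)) = 1440160/(-4016 - 6*1936 - 13728) = 1440160/(-4016 - 11616 - 13728) = 1440160/(-29360) = 1440160*(-1/29360) = -18002/367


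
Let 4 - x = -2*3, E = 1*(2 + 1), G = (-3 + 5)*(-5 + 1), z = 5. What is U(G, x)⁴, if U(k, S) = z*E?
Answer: 50625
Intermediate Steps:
G = -8 (G = 2*(-4) = -8)
E = 3 (E = 1*3 = 3)
x = 10 (x = 4 - (-2)*3 = 4 - 1*(-6) = 4 + 6 = 10)
U(k, S) = 15 (U(k, S) = 5*3 = 15)
U(G, x)⁴ = 15⁴ = 50625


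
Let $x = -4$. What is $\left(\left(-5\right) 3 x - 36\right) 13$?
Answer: $312$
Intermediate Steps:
$\left(\left(-5\right) 3 x - 36\right) 13 = \left(\left(-5\right) 3 \left(-4\right) - 36\right) 13 = \left(\left(-15\right) \left(-4\right) - 36\right) 13 = \left(60 - 36\right) 13 = 24 \cdot 13 = 312$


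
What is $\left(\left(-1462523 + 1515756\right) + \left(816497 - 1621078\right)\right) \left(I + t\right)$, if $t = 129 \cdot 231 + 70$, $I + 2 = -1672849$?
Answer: $1234451239736$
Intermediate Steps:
$I = -1672851$ ($I = -2 - 1672849 = -1672851$)
$t = 29869$ ($t = 29799 + 70 = 29869$)
$\left(\left(-1462523 + 1515756\right) + \left(816497 - 1621078\right)\right) \left(I + t\right) = \left(\left(-1462523 + 1515756\right) + \left(816497 - 1621078\right)\right) \left(-1672851 + 29869\right) = \left(53233 + \left(816497 - 1621078\right)\right) \left(-1642982\right) = \left(53233 - 804581\right) \left(-1642982\right) = \left(-751348\right) \left(-1642982\right) = 1234451239736$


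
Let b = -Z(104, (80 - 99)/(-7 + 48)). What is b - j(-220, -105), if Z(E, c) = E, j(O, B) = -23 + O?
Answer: 139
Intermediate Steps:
b = -104 (b = -1*104 = -104)
b - j(-220, -105) = -104 - (-23 - 220) = -104 - 1*(-243) = -104 + 243 = 139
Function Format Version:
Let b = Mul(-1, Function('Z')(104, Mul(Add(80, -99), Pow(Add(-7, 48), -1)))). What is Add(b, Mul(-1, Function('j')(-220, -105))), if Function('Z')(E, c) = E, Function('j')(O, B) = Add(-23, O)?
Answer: 139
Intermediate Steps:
b = -104 (b = Mul(-1, 104) = -104)
Add(b, Mul(-1, Function('j')(-220, -105))) = Add(-104, Mul(-1, Add(-23, -220))) = Add(-104, Mul(-1, -243)) = Add(-104, 243) = 139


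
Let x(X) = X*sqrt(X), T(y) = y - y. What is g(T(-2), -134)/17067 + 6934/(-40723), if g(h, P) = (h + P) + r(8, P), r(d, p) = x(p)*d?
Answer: -123799460/695019441 - 1072*I*sqrt(134)/17067 ≈ -0.17812 - 0.72709*I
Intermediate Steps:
T(y) = 0
x(X) = X**(3/2)
r(d, p) = d*p**(3/2) (r(d, p) = p**(3/2)*d = d*p**(3/2))
g(h, P) = P + h + 8*P**(3/2) (g(h, P) = (h + P) + 8*P**(3/2) = (P + h) + 8*P**(3/2) = P + h + 8*P**(3/2))
g(T(-2), -134)/17067 + 6934/(-40723) = (-134 + 0 + 8*(-134)**(3/2))/17067 + 6934/(-40723) = (-134 + 0 + 8*(-134*I*sqrt(134)))*(1/17067) + 6934*(-1/40723) = (-134 + 0 - 1072*I*sqrt(134))*(1/17067) - 6934/40723 = (-134 - 1072*I*sqrt(134))*(1/17067) - 6934/40723 = (-134/17067 - 1072*I*sqrt(134)/17067) - 6934/40723 = -123799460/695019441 - 1072*I*sqrt(134)/17067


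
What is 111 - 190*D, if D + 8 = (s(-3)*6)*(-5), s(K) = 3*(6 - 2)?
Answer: 70031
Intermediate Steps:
s(K) = 12 (s(K) = 3*4 = 12)
D = -368 (D = -8 + (12*6)*(-5) = -8 + 72*(-5) = -8 - 360 = -368)
111 - 190*D = 111 - 190*(-368) = 111 + 69920 = 70031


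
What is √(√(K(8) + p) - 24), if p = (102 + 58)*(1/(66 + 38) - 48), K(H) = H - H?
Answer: √(-4056 + 26*I*√324415)/13 ≈ 5.7816 + 7.5781*I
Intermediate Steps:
K(H) = 0
p = -99820/13 (p = 160*(1/104 - 48) = 160*(-4991/104) = -99820/13 ≈ -7678.5)
√(√(K(8) + p) - 24) = √(√(0 - 99820/13) - 24) = √(√(-99820/13) - 24) = √(2*I*√324415/13 - 24) = √(-24 + 2*I*√324415/13)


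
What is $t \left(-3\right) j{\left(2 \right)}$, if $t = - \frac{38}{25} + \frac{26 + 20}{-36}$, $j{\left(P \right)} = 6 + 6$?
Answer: $\frac{2518}{25} \approx 100.72$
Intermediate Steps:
$j{\left(P \right)} = 12$
$t = - \frac{1259}{450}$ ($t = \left(-38\right) \frac{1}{25} + 46 \left(- \frac{1}{36}\right) = - \frac{38}{25} - \frac{23}{18} = - \frac{1259}{450} \approx -2.7978$)
$t \left(-3\right) j{\left(2 \right)} = \left(- \frac{1259}{450}\right) \left(-3\right) 12 = \frac{1259}{150} \cdot 12 = \frac{2518}{25}$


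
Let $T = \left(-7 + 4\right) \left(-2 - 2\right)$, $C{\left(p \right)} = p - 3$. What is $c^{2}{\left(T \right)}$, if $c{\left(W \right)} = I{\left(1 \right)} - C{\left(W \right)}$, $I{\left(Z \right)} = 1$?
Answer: $64$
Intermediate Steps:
$C{\left(p \right)} = -3 + p$
$T = 12$ ($T = \left(-3\right) \left(-4\right) = 12$)
$c{\left(W \right)} = 4 - W$ ($c{\left(W \right)} = 1 - \left(-3 + W\right) = 4 - W$)
$c^{2}{\left(T \right)} = \left(4 - 12\right)^{2} = \left(-8\right)^{2} = 64$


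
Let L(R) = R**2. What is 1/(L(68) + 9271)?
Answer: 1/13895 ≈ 7.1968e-5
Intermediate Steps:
1/(L(68) + 9271) = 1/(68**2 + 9271) = 1/(4624 + 9271) = 1/13895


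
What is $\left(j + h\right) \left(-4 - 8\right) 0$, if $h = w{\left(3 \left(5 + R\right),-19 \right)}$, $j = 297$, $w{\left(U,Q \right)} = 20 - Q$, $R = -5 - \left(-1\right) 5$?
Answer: $0$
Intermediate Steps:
$R = 0$ ($R = -5 - -5 = -5 + 5 = 0$)
$h = 39$ ($h = 20 - -19 = 20 + 19 = 39$)
$\left(j + h\right) \left(-4 - 8\right) 0 = \left(297 + 39\right) \left(-4 - 8\right) 0 = 336 \left(\left(-12\right) 0\right) = 336 \cdot 0 = 0$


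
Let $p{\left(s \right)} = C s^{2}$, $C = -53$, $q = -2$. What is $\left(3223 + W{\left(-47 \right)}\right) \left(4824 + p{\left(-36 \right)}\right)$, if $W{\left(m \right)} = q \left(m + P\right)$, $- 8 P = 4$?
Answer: $-211900752$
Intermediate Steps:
$P = - \frac{1}{2}$ ($P = \left(- \frac{1}{8}\right) 4 = - \frac{1}{2} \approx -0.5$)
$W{\left(m \right)} = 1 - 2 m$ ($W{\left(m \right)} = - 2 \left(m - \frac{1}{2}\right) = - 2 \left(- \frac{1}{2} + m\right) = 1 - 2 m$)
$p{\left(s \right)} = - 53 s^{2}$
$\left(3223 + W{\left(-47 \right)}\right) \left(4824 + p{\left(-36 \right)}\right) = \left(3223 + \left(1 - -94\right)\right) \left(4824 - 53 \left(-36\right)^{2}\right) = \left(3223 + \left(1 + 94\right)\right) \left(4824 - 68688\right) = \left(3223 + 95\right) \left(4824 - 68688\right) = 3318 \left(-63864\right) = -211900752$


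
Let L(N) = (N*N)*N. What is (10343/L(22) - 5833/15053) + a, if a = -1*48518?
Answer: -7776582218797/160284344 ≈ -48517.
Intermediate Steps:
L(N) = N³ (L(N) = N²*N = N³)
a = -48518
(10343/L(22) - 5833/15053) + a = (10343/(22³) - 5833/15053) - 48518 = (10343/10648 - 5833*1/15053) - 48518 = (10343*(1/10648) - 5833/15053) - 48518 = (10343/10648 - 5833/15053) - 48518 = 93583395/160284344 - 48518 = -7776582218797/160284344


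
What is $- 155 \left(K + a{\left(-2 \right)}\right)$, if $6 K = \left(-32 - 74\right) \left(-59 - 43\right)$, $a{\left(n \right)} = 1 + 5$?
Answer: $-280240$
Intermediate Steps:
$a{\left(n \right)} = 6$
$K = 1802$ ($K = \frac{\left(-32 - 74\right) \left(-59 - 43\right)}{6} = \frac{\left(-106\right) \left(-102\right)}{6} = \frac{1}{6} \cdot 10812 = 1802$)
$- 155 \left(K + a{\left(-2 \right)}\right) = - 155 \left(1802 + 6\right) = \left(-155\right) 1808 = -280240$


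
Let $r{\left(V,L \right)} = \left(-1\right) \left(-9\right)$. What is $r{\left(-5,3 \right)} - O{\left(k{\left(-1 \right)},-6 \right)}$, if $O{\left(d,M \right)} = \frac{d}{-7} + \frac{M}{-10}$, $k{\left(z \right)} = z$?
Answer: $\frac{289}{35} \approx 8.2571$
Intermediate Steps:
$O{\left(d,M \right)} = - \frac{d}{7} - \frac{M}{10}$ ($O{\left(d,M \right)} = d \left(- \frac{1}{7}\right) + M \left(- \frac{1}{10}\right) = - \frac{d}{7} - \frac{M}{10}$)
$r{\left(V,L \right)} = 9$
$r{\left(-5,3 \right)} - O{\left(k{\left(-1 \right)},-6 \right)} = 9 - \left(\left(- \frac{1}{7}\right) \left(-1\right) - - \frac{3}{5}\right) = 9 - \left(\frac{1}{7} + \frac{3}{5}\right) = 9 - \frac{26}{35} = \frac{289}{35}$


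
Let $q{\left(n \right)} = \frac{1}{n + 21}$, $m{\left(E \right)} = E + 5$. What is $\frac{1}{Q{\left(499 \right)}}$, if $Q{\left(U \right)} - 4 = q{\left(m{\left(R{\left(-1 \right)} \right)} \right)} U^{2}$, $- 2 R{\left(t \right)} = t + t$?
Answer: $\frac{27}{249109} \approx 0.00010839$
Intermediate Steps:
$R{\left(t \right)} = - t$ ($R{\left(t \right)} = - \frac{t + t}{2} = - \frac{2 t}{2} = - t$)
$m{\left(E \right)} = 5 + E$
$q{\left(n \right)} = \frac{1}{21 + n}$
$Q{\left(U \right)} = 4 + \frac{U^{2}}{27}$ ($Q{\left(U \right)} = 4 + \frac{U^{2}}{21 + \left(5 - -1\right)} = 4 + \frac{U^{2}}{21 + \left(5 + 1\right)} = 4 + \frac{U^{2}}{21 + 6} = 4 + \frac{U^{2}}{27}$)
$\frac{1}{Q{\left(499 \right)}} = \frac{1}{4 + \frac{499^{2}}{27}} = \frac{1}{4 + \frac{1}{27} \cdot 249001} = \frac{1}{4 + \frac{249001}{27}} = \frac{1}{\frac{249109}{27}} = \frac{27}{249109}$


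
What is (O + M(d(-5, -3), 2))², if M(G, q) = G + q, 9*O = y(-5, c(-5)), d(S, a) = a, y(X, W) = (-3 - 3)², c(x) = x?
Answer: 9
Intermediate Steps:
y(X, W) = 36 (y(X, W) = (-6)² = 36)
O = 4 (O = (⅑)*36 = 4)
(O + M(d(-5, -3), 2))² = (4 + (-3 + 2))² = (4 - 1)² = 3² = 9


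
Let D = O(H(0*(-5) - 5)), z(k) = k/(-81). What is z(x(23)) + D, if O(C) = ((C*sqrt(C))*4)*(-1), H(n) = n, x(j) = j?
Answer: -23/81 + 20*I*sqrt(5) ≈ -0.28395 + 44.721*I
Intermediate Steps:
z(k) = -k/81 (z(k) = k*(-1/81) = -k/81)
O(C) = -4*C**(3/2) (O(C) = (C**(3/2)*4)*(-1) = (4*C**(3/2))*(-1) = -4*C**(3/2))
D = 20*I*sqrt(5) (D = -4*(0*(-5) - 5)**(3/2) = -4*(0 - 5)**(3/2) = -(-20)*I*sqrt(5) = 20*I*sqrt(5) ≈ 44.721*I)
z(x(23)) + D = -1/81*23 + 20*I*sqrt(5) = -23/81 + 20*I*sqrt(5)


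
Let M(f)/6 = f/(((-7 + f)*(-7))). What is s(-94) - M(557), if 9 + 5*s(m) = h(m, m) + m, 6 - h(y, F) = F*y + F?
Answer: -3401344/1925 ≈ -1766.9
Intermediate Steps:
h(y, F) = 6 - F - F*y (h(y, F) = 6 - (F*y + F) = 6 - (F + F*y) = 6 + (-F - F*y) = 6 - F - F*y)
M(f) = 6*f/(49 - 7*f) (M(f) = 6*(f/(((-7 + f)*(-7)))) = 6*(f/(49 - 7*f)) = 6*f/(49 - 7*f))
s(m) = -⅗ - m²/5 (s(m) = -9/5 + ((6 - m - m*m) + m)/5 = -9/5 + ((6 - m - m²) + m)/5 = -9/5 + (6 - m²)/5 = -9/5 + (6/5 - m²/5) = -⅗ - m²/5)
s(-94) - M(557) = (-⅗ - ⅕*(-94)²) - (-6)*557/(-49 + 7*557) = (-⅗ - ⅕*8836) - (-6)*557/(-49 + 3899) = (-⅗ - 8836/5) - (-6)*557/3850 = -8839/5 - (-6)*557/3850 = -8839/5 - 1*(-1671/1925) = -8839/5 + 1671/1925 = -3401344/1925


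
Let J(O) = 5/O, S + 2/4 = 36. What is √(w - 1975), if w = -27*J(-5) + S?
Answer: 15*I*√34/2 ≈ 43.732*I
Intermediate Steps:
S = 71/2 (S = -½ + 36 = 71/2 ≈ 35.500)
w = 125/2 (w = -135/(-5) + 71/2 = -135*(-1)/5 + 71/2 = -27*(-1) + 71/2 = 27 + 71/2 = 125/2 ≈ 62.500)
√(w - 1975) = √(125/2 - 1975) = √(-3825/2) = 15*I*√34/2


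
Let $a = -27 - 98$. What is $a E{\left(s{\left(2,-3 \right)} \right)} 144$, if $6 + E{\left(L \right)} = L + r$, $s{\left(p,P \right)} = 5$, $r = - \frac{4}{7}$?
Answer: $\frac{198000}{7} \approx 28286.0$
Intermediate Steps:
$r = - \frac{4}{7}$ ($r = \left(-4\right) \frac{1}{7} = - \frac{4}{7} \approx -0.57143$)
$E{\left(L \right)} = - \frac{46}{7} + L$ ($E{\left(L \right)} = -6 + \left(L - \frac{4}{7}\right) = -6 + \left(- \frac{4}{7} + L\right) = - \frac{46}{7} + L$)
$a = -125$
$a E{\left(s{\left(2,-3 \right)} \right)} 144 = - 125 \left(- \frac{46}{7} + 5\right) 144 = \left(-125\right) \left(- \frac{11}{7}\right) 144 = \frac{1375}{7} \cdot 144 = \frac{198000}{7}$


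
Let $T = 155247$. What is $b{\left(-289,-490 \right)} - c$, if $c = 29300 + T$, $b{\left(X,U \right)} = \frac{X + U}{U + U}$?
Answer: $- \frac{180855281}{980} \approx -1.8455 \cdot 10^{5}$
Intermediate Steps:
$b{\left(X,U \right)} = \frac{U + X}{2 U}$
$c = 184547$ ($c = 29300 + 155247 = 184547$)
$b{\left(-289,-490 \right)} - c = \frac{-490 - 289}{2 \left(-490\right)} - 184547 = \frac{1}{2} \left(- \frac{1}{490}\right) \left(-779\right) - 184547 = \frac{779}{980} - 184547 = - \frac{180855281}{980}$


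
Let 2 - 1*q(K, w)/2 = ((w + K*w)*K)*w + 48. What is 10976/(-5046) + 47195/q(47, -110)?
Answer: -299738035481/137743921716 ≈ -2.1761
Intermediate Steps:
q(K, w) = -92 - 2*K*w*(w + K*w) (q(K, w) = 4 - 2*(((w + K*w)*K)*w + 48) = 4 - 2*((K*(w + K*w))*w + 48) = 4 - 2*(K*w*(w + K*w) + 48) = 4 - 2*(48 + K*w*(w + K*w)) = 4 + (-96 - 2*K*w*(w + K*w)) = -92 - 2*K*w*(w + K*w))
10976/(-5046) + 47195/q(47, -110) = 10976/(-5046) + 47195/(-92 - 2*47*(-110)² - 2*47²*(-110)²) = 10976*(-1/5046) + 47195/(-92 - 2*47*12100 - 2*2209*12100) = -5488/2523 + 47195/(-92 - 1137400 - 53457800) = -5488/2523 + 47195/(-54595292) = -5488/2523 + 47195*(-1/54595292) = -5488/2523 - 47195/54595292 = -299738035481/137743921716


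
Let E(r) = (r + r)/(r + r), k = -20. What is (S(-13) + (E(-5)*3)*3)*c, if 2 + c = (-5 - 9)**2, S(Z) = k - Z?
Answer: 388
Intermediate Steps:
E(r) = 1 (E(r) = (2*r)/((2*r)) = (2*r)*(1/(2*r)) = 1)
S(Z) = -20 - Z
c = 194 (c = -2 + (-5 - 9)**2 = -2 + (-14)**2 = -2 + 196 = 194)
(S(-13) + (E(-5)*3)*3)*c = ((-20 - 1*(-13)) + (1*3)*3)*194 = ((-20 + 13) + 3*3)*194 = (-7 + 9)*194 = 2*194 = 388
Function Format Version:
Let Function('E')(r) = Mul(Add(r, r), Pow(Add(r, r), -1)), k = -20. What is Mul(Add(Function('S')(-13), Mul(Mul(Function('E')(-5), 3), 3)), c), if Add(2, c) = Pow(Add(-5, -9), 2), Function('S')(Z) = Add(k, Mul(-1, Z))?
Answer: 388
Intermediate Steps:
Function('E')(r) = 1 (Function('E')(r) = Mul(Mul(2, r), Pow(Mul(2, r), -1)) = Mul(Mul(2, r), Mul(Rational(1, 2), Pow(r, -1))) = 1)
Function('S')(Z) = Add(-20, Mul(-1, Z))
c = 194 (c = Add(-2, Pow(Add(-5, -9), 2)) = Add(-2, Pow(-14, 2)) = Add(-2, 196) = 194)
Mul(Add(Function('S')(-13), Mul(Mul(Function('E')(-5), 3), 3)), c) = Mul(Add(Add(-20, Mul(-1, -13)), Mul(Mul(1, 3), 3)), 194) = Mul(Add(Add(-20, 13), Mul(3, 3)), 194) = Mul(Add(-7, 9), 194) = Mul(2, 194) = 388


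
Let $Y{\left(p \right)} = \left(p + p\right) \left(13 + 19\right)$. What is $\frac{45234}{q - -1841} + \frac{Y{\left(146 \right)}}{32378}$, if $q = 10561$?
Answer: $\frac{43901965}{11154221} \approx 3.9359$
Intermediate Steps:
$Y{\left(p \right)} = 64 p$ ($Y{\left(p \right)} = 2 p 32 = 64 p$)
$\frac{45234}{q - -1841} + \frac{Y{\left(146 \right)}}{32378} = \frac{45234}{10561 - -1841} + \frac{64 \cdot 146}{32378} = \frac{45234}{10561 + 1841} + 9344 \cdot \frac{1}{32378} = \frac{45234}{12402} + \frac{4672}{16189} = 45234 \cdot \frac{1}{12402} + \frac{4672}{16189} = \frac{2513}{689} + \frac{4672}{16189} = \frac{43901965}{11154221}$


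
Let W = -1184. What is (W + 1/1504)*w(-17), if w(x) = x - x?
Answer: 0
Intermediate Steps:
w(x) = 0
(W + 1/1504)*w(-17) = (-1184 + 1/1504)*0 = -1780735/1504*0 = 0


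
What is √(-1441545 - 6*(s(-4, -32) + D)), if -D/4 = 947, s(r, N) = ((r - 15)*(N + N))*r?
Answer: I*√1389633 ≈ 1178.8*I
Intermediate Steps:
s(r, N) = 2*N*r*(-15 + r) (s(r, N) = ((-15 + r)*(2*N))*r = (2*N*(-15 + r))*r = 2*N*r*(-15 + r))
D = -3788 (D = -4*947 = -3788)
√(-1441545 - 6*(s(-4, -32) + D)) = √(-1441545 - 6*(2*(-32)*(-4)*(-15 - 4) - 3788)) = √(-1441545 - 6*(2*(-32)*(-4)*(-19) - 3788)) = √(-1441545 - 6*(-4864 - 3788)) = √(-1441545 - 6*(-8652)) = √(-1441545 + 51912) = √(-1389633) = I*√1389633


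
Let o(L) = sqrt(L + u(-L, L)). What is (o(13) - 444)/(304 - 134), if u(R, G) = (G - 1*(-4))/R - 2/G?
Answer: -222/85 + sqrt(78)/442 ≈ -2.5918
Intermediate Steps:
u(R, G) = -2/G + (4 + G)/R (u(R, G) = (G + 4)/R - 2/G = (4 + G)/R - 2/G = -2/G + (4 + G)/R)
o(L) = sqrt(-1 + L - 6/L) (o(L) = sqrt(L + (-2/L + 4/((-L)) + L/((-L)))) = sqrt(L + (-2/L + 4*(-1/L) + L*(-1/L))) = sqrt(L + (-2/L - 4/L - 1)) = sqrt(L + (-1 - 6/L)) = sqrt(-1 + L - 6/L))
(o(13) - 444)/(304 - 134) = (sqrt(-1 + 13 - 6/13) - 444)/(304 - 134) = (sqrt(-1 + 13 - 6*1/13) - 444)/170 = (sqrt(-1 + 13 - 6/13) - 444)*(1/170) = (sqrt(150/13) - 444)*(1/170) = (5*sqrt(78)/13 - 444)*(1/170) = (-444 + 5*sqrt(78)/13)*(1/170) = -222/85 + sqrt(78)/442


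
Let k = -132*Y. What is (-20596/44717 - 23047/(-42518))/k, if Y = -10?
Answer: 51630657/836562058640 ≈ 6.1718e-5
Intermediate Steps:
k = 1320 (k = -132*(-10) = 1320)
(-20596/44717 - 23047/(-42518))/k = (-20596/44717 - 23047/(-42518))/1320 = (-20596*1/44717 - 23047*(-1/42518))*(1/1320) = (-20596/44717 + 23047/42518)*(1/1320) = (154891971/1901277406)*(1/1320) = 51630657/836562058640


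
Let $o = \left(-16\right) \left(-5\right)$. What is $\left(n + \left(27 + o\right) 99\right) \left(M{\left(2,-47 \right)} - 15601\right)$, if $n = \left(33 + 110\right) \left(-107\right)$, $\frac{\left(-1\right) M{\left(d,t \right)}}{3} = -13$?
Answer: $73265896$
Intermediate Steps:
$o = 80$
$M{\left(d,t \right)} = 39$ ($M{\left(d,t \right)} = \left(-3\right) \left(-13\right) = 39$)
$n = -15301$ ($n = 143 \left(-107\right) = -15301$)
$\left(n + \left(27 + o\right) 99\right) \left(M{\left(2,-47 \right)} - 15601\right) = \left(-15301 + \left(27 + 80\right) 99\right) \left(39 - 15601\right) = \left(-15301 + 107 \cdot 99\right) \left(-15562\right) = \left(-15301 + 10593\right) \left(-15562\right) = \left(-4708\right) \left(-15562\right) = 73265896$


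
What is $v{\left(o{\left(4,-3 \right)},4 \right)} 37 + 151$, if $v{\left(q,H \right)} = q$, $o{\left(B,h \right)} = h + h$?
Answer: $-71$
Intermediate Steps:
$o{\left(B,h \right)} = 2 h$
$v{\left(o{\left(4,-3 \right)},4 \right)} 37 + 151 = 2 \left(-3\right) 37 + 151 = \left(-6\right) 37 + 151 = -222 + 151 = -71$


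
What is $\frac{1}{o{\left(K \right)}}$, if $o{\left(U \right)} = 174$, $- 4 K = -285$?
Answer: $\frac{1}{174} \approx 0.0057471$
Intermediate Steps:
$K = \frac{285}{4}$ ($K = \left(- \frac{1}{4}\right) \left(-285\right) = \frac{285}{4} \approx 71.25$)
$\frac{1}{o{\left(K \right)}} = \frac{1}{174}$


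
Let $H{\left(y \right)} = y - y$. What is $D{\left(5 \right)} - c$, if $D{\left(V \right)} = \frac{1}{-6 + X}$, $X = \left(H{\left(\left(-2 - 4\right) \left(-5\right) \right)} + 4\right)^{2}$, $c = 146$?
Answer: $- \frac{1459}{10} \approx -145.9$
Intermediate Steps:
$H{\left(y \right)} = 0$
$X = 16$ ($X = \left(0 + 4\right)^{2} = 4^{2} = 16$)
$D{\left(V \right)} = \frac{1}{10}$ ($D{\left(V \right)} = \frac{1}{-6 + 16} = \frac{1}{10}$)
$D{\left(5 \right)} - c = \frac{1}{10} - 146 = - \frac{1459}{10}$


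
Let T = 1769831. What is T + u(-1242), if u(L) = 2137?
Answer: 1771968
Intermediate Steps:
T + u(-1242) = 1769831 + 2137 = 1771968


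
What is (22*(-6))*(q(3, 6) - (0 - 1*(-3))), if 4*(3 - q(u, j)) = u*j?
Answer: 594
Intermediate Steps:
q(u, j) = 3 - j*u/4 (q(u, j) = 3 - u*j/4 = 3 - j*u/4)
(22*(-6))*(q(3, 6) - (0 - 1*(-3))) = (22*(-6))*((3 - 1/4*6*3) - (0 - 1*(-3))) = -132*((3 - 9/2) - (0 + 3)) = -132*(-3/2 - 1*3) = -132*(-3/2 - 3) = -132*(-9/2) = 594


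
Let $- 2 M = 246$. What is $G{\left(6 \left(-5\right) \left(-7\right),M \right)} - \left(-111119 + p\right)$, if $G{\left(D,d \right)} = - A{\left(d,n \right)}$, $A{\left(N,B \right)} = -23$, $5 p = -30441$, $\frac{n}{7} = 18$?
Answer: $\frac{586151}{5} \approx 1.1723 \cdot 10^{5}$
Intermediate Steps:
$n = 126$ ($n = 7 \cdot 18 = 126$)
$p = - \frac{30441}{5}$ ($p = \frac{1}{5} \left(-30441\right) = - \frac{30441}{5} \approx -6088.2$)
$M = -123$ ($M = \left(- \frac{1}{2}\right) 246 = -123$)
$G{\left(D,d \right)} = 23$ ($G{\left(D,d \right)} = \left(-1\right) \left(-23\right) = 23$)
$G{\left(6 \left(-5\right) \left(-7\right),M \right)} - \left(-111119 + p\right) = 23 + \left(111119 - - \frac{30441}{5}\right) = 23 + \left(111119 + \frac{30441}{5}\right) = 23 + \frac{586036}{5} = \frac{586151}{5}$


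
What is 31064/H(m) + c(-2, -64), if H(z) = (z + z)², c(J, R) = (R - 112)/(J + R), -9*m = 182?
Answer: 1076065/49686 ≈ 21.657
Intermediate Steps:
m = -182/9 (m = -⅑*182 = -182/9 ≈ -20.222)
c(J, R) = (-112 + R)/(J + R)
H(z) = 4*z² (H(z) = (2*z)² = 4*z²)
31064/H(m) + c(-2, -64) = 31064/((4*(-182/9)²)) + (-112 - 64)/(-2 - 64) = 31064/((4*(33124/81))) - 176/(-66) = 31064/(132496/81) - 1/66*(-176) = 31064*(81/132496) + 8/3 = 314523/16562 + 8/3 = 1076065/49686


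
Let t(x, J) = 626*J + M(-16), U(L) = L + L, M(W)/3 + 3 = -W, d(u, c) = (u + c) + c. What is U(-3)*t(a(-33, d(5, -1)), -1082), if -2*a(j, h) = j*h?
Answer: 4063758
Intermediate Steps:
d(u, c) = u + 2*c (d(u, c) = (c + u) + c = u + 2*c)
M(W) = -9 - 3*W (M(W) = -9 + 3*(-W) = -9 - 3*W)
a(j, h) = -h*j/2 (a(j, h) = -j*h/2 = -h*j/2)
U(L) = 2*L
t(x, J) = 39 + 626*J (t(x, J) = 626*J + (-9 - 3*(-16)) = 626*J + (-9 + 48) = 626*J + 39 = 39 + 626*J)
U(-3)*t(a(-33, d(5, -1)), -1082) = (2*(-3))*(39 + 626*(-1082)) = -6*(39 - 677332) = -6*(-677293) = 4063758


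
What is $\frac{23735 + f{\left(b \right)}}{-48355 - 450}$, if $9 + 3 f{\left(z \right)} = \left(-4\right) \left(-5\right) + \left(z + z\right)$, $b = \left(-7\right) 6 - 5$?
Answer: $- \frac{1654}{3405} \approx -0.48576$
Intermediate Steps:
$b = -47$ ($b = -42 - 5 = -47$)
$f{\left(z \right)} = \frac{11}{3} + \frac{2 z}{3}$ ($f{\left(z \right)} = -3 + \frac{\left(-4\right) \left(-5\right) + \left(z + z\right)}{3} = -3 + \frac{20 + 2 z}{3} = -3 + \left(\frac{20}{3} + \frac{2 z}{3}\right) = \frac{11}{3} + \frac{2 z}{3}$)
$\frac{23735 + f{\left(b \right)}}{-48355 - 450} = \frac{23735 + \left(\frac{11}{3} + \frac{2}{3} \left(-47\right)\right)}{-48355 - 450} = \frac{23735 + \left(\frac{11}{3} - \frac{94}{3}\right)}{-48805} = \left(23735 - \frac{83}{3}\right) \left(- \frac{1}{48805}\right) = \frac{71122}{3} \left(- \frac{1}{48805}\right) = - \frac{1654}{3405}$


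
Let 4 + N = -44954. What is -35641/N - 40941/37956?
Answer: -81305947/284404308 ≈ -0.28588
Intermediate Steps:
N = -44958 (N = -4 - 44954 = -44958)
-35641/N - 40941/37956 = -35641/(-44958) - 40941/37956 = -35641*(-1/44958) - 40941*1/37956 = 35641/44958 - 13647/12652 = -81305947/284404308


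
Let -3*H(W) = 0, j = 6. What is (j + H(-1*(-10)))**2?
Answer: 36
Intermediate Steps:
H(W) = 0 (H(W) = -1/3*0 = 0)
(j + H(-1*(-10)))**2 = (6 + 0)**2 = 6**2 = 36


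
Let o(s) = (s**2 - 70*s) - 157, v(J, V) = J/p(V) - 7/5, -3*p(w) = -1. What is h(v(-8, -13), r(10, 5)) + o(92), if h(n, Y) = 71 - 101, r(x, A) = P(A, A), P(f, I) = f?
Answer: 1837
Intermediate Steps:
p(w) = 1/3 (p(w) = -1/3*(-1) = 1/3)
r(x, A) = A
v(J, V) = -7/5 + 3*J (v(J, V) = J/(1/3) - 7/5 = J*3 - 7*1/5 = 3*J - 7/5 = -7/5 + 3*J)
h(n, Y) = -30
o(s) = -157 + s**2 - 70*s
h(v(-8, -13), r(10, 5)) + o(92) = -30 + (-157 + 92**2 - 70*92) = -30 + (-157 + 8464 - 6440) = -30 + 1867 = 1837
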